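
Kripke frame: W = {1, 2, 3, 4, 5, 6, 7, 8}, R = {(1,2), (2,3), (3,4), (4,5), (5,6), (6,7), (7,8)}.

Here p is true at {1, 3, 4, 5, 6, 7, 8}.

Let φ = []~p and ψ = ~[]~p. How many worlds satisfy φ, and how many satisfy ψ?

For []~p:
1: successors {2}; ~p there: 2:T. ✓
2: successors {3}; ~p there: 3:F. ✗
3: successors {4}; ~p there: 4:F. ✗
4: successors {5}; ~p there: 5:F. ✗
5: successors {6}; ~p there: 6:F. ✗
6: successors {7}; ~p there: 7:F. ✗
7: successors {8}; ~p there: 8:F. ✗
8: no successors, so []~p holds vacuously. ✓
— 2 worlds.
For ~[]~p:
1: []~p is T. ✗
2: []~p is F. ✓
3: []~p is F. ✓
4: []~p is F. ✓
5: []~p is F. ✓
6: []~p is F. ✓
7: []~p is F. ✓
8: []~p is T. ✗
— 6 worlds.

2 and 6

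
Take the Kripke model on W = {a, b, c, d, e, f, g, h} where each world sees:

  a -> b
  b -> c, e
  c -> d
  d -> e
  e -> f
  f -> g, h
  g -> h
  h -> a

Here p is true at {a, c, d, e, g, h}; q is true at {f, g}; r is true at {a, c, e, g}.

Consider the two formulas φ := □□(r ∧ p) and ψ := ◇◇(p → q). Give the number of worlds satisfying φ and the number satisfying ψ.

3 and 4

For □□(r ∧ p):
a: successors {b}; □(r ∧ p) there: b:T. ✓
b: successors {c, e}; □(r ∧ p) there: c:F, e:F. ✗
c: successors {d}; □(r ∧ p) there: d:T. ✓
d: successors {e}; □(r ∧ p) there: e:F. ✗
e: successors {f}; □(r ∧ p) there: f:F. ✗
f: successors {g, h}; □(r ∧ p) there: g:F, h:T. ✗
g: successors {h}; □(r ∧ p) there: h:T. ✓
h: successors {a}; □(r ∧ p) there: a:F. ✗
— 3 worlds.
For ◇◇(p → q):
a: successors {b}; ◇(p → q) there: b:F. ✗
b: successors {c, e}; ◇(p → q) there: c:F, e:T. ✓
c: successors {d}; ◇(p → q) there: d:F. ✗
d: successors {e}; ◇(p → q) there: e:T. ✓
e: successors {f}; ◇(p → q) there: f:T. ✓
f: successors {g, h}; ◇(p → q) there: g:F, h:F. ✗
g: successors {h}; ◇(p → q) there: h:F. ✗
h: successors {a}; ◇(p → q) there: a:T. ✓
— 4 worlds.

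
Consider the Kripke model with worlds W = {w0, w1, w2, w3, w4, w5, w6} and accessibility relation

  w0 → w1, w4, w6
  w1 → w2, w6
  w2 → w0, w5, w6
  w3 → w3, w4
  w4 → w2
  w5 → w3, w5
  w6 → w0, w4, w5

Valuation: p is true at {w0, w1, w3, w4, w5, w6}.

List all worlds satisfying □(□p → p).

w0: successors {w1, w4, w6}; □p → p there: w1:T, w4:T, w6:T. ✓
w1: successors {w2, w6}; □p → p there: w2:F, w6:T. ✗
w2: successors {w0, w5, w6}; □p → p there: w0:T, w5:T, w6:T. ✓
w3: successors {w3, w4}; □p → p there: w3:T, w4:T. ✓
w4: successors {w2}; □p → p there: w2:F. ✗
w5: successors {w3, w5}; □p → p there: w3:T, w5:T. ✓
w6: successors {w0, w4, w5}; □p → p there: w0:T, w4:T, w5:T. ✓

{w0, w2, w3, w5, w6}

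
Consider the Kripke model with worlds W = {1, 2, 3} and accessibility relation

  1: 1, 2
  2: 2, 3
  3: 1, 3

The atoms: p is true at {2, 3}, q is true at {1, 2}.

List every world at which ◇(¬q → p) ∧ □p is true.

{2}

1: ◇(¬q → p) is T, □p is F. ✗
2: ◇(¬q → p) is T, □p is T. ✓
3: ◇(¬q → p) is T, □p is F. ✗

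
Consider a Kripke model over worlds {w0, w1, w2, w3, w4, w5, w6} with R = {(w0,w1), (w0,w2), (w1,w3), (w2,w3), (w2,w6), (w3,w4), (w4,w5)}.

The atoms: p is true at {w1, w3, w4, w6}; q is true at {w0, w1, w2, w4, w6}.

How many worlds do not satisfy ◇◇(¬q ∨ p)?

3

w0: successors {w1, w2}; ◇(¬q ∨ p) there: w1:T, w2:T. ✓
w1: successors {w3}; ◇(¬q ∨ p) there: w3:T. ✓
w2: successors {w3, w6}; ◇(¬q ∨ p) there: w3:T, w6:F. ✓
w3: successors {w4}; ◇(¬q ∨ p) there: w4:T. ✓
w4: successors {w5}; ◇(¬q ∨ p) there: w5:F. ✗
w5: no successors, so ◇◇(¬q ∨ p) fails. ✗
w6: no successors, so ◇◇(¬q ∨ p) fails. ✗
Satisfying worlds: {w0, w1, w2, w3}.
So ◇◇(¬q ∨ p) fails at the other 3 worlds.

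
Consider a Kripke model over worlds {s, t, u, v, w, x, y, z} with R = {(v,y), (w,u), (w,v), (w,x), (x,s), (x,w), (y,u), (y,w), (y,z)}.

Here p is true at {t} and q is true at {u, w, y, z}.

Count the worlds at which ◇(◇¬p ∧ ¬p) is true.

s: no successors, so ◇(◇¬p ∧ ¬p) fails. ✗
t: no successors, so ◇(◇¬p ∧ ¬p) fails. ✗
u: no successors, so ◇(◇¬p ∧ ¬p) fails. ✗
v: successors {y}; ◇¬p ∧ ¬p there: y:T. ✓
w: successors {u, v, x}; ◇¬p ∧ ¬p there: u:F, v:T, x:T. ✓
x: successors {s, w}; ◇¬p ∧ ¬p there: s:F, w:T. ✓
y: successors {u, w, z}; ◇¬p ∧ ¬p there: u:F, w:T, z:F. ✓
z: no successors, so ◇(◇¬p ∧ ¬p) fails. ✗
Satisfying worlds: {v, w, x, y}.

4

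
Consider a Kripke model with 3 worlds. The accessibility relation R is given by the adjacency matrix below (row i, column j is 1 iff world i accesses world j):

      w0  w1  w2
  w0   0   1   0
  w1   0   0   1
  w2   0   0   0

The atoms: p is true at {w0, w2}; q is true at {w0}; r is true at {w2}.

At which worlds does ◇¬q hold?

w0: successors {w1}; ¬q there: w1:T. ✓
w1: successors {w2}; ¬q there: w2:T. ✓
w2: no successors, so ◇¬q fails. ✗

{w0, w1}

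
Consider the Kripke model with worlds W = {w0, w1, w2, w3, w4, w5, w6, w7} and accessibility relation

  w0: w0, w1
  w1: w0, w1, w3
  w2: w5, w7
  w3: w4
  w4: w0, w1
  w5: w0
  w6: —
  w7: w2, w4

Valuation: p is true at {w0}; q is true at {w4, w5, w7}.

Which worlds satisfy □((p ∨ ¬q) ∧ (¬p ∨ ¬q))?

{w0, w1, w4, w5, w6}

w0: successors {w0, w1}; (p ∨ ¬q) ∧ (¬p ∨ ¬q) there: w0:T, w1:T. ✓
w1: successors {w0, w1, w3}; (p ∨ ¬q) ∧ (¬p ∨ ¬q) there: w0:T, w1:T, w3:T. ✓
w2: successors {w5, w7}; (p ∨ ¬q) ∧ (¬p ∨ ¬q) there: w5:F, w7:F. ✗
w3: successors {w4}; (p ∨ ¬q) ∧ (¬p ∨ ¬q) there: w4:F. ✗
w4: successors {w0, w1}; (p ∨ ¬q) ∧ (¬p ∨ ¬q) there: w0:T, w1:T. ✓
w5: successors {w0}; (p ∨ ¬q) ∧ (¬p ∨ ¬q) there: w0:T. ✓
w6: no successors, so □((p ∨ ¬q) ∧ (¬p ∨ ¬q)) holds vacuously. ✓
w7: successors {w2, w4}; (p ∨ ¬q) ∧ (¬p ∨ ¬q) there: w2:T, w4:F. ✗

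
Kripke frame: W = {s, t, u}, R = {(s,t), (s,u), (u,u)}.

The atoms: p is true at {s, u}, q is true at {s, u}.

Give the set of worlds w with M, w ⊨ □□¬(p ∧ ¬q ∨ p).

{t}

s: successors {t, u}; □¬(p ∧ ¬q ∨ p) there: t:T, u:F. ✗
t: no successors, so □□¬(p ∧ ¬q ∨ p) holds vacuously. ✓
u: successors {u}; □¬(p ∧ ¬q ∨ p) there: u:F. ✗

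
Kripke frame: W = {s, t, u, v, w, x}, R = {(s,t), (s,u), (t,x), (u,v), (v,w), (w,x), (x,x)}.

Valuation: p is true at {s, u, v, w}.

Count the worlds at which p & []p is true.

s: p is T, []p is F. ✗
t: p is F, []p is F. ✗
u: p is T, []p is T. ✓
v: p is T, []p is T. ✓
w: p is T, []p is F. ✗
x: p is F, []p is F. ✗
Satisfying worlds: {u, v}.

2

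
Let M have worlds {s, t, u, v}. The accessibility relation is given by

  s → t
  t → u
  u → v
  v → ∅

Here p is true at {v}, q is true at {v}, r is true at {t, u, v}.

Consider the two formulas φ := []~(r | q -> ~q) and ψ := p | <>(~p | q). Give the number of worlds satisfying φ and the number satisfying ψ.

For []~(r | q -> ~q):
s: successors {t}; ~(r | q -> ~q) there: t:F. ✗
t: successors {u}; ~(r | q -> ~q) there: u:F. ✗
u: successors {v}; ~(r | q -> ~q) there: v:T. ✓
v: no successors, so []~(r | q -> ~q) holds vacuously. ✓
— 2 worlds.
For p | <>(~p | q):
s: p is F, <>(~p | q) is T. ✓
t: p is F, <>(~p | q) is T. ✓
u: p is F, <>(~p | q) is T. ✓
v: p is T, <>(~p | q) is F. ✓
— 4 worlds.

2 and 4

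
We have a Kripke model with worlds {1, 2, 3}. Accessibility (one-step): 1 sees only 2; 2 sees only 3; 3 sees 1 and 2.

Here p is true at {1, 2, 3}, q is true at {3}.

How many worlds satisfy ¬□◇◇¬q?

1

1: □◇◇¬q is T. ✗
2: □◇◇¬q is T. ✗
3: □◇◇¬q is F. ✓
Satisfying worlds: {3}.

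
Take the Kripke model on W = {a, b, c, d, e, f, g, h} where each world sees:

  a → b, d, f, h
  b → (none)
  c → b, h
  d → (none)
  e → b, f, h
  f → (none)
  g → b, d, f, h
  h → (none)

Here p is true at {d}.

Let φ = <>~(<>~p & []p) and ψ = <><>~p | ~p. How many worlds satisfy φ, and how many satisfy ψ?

4 and 7

For <>~(<>~p & []p):
a: successors {b, d, f, h}; ~(<>~p & []p) there: b:T, d:T, f:T, h:T. ✓
b: no successors, so <>~(<>~p & []p) fails. ✗
c: successors {b, h}; ~(<>~p & []p) there: b:T, h:T. ✓
d: no successors, so <>~(<>~p & []p) fails. ✗
e: successors {b, f, h}; ~(<>~p & []p) there: b:T, f:T, h:T. ✓
f: no successors, so <>~(<>~p & []p) fails. ✗
g: successors {b, d, f, h}; ~(<>~p & []p) there: b:T, d:T, f:T, h:T. ✓
h: no successors, so <>~(<>~p & []p) fails. ✗
— 4 worlds.
For <><>~p | ~p:
a: <><>~p is F, ~p is T. ✓
b: <><>~p is F, ~p is T. ✓
c: <><>~p is F, ~p is T. ✓
d: <><>~p is F, ~p is F. ✗
e: <><>~p is F, ~p is T. ✓
f: <><>~p is F, ~p is T. ✓
g: <><>~p is F, ~p is T. ✓
h: <><>~p is F, ~p is T. ✓
— 7 worlds.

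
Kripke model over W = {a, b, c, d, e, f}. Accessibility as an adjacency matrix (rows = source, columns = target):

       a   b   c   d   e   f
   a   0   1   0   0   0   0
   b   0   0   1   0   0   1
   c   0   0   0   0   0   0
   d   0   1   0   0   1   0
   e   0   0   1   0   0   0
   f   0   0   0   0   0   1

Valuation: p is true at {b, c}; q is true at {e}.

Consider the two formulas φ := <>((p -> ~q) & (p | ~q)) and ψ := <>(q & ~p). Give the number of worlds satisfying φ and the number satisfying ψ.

5 and 1

For <>((p -> ~q) & (p | ~q)):
a: successors {b}; (p -> ~q) & (p | ~q) there: b:T. ✓
b: successors {c, f}; (p -> ~q) & (p | ~q) there: c:T, f:T. ✓
c: no successors, so <>((p -> ~q) & (p | ~q)) fails. ✗
d: successors {b, e}; (p -> ~q) & (p | ~q) there: b:T, e:F. ✓
e: successors {c}; (p -> ~q) & (p | ~q) there: c:T. ✓
f: successors {f}; (p -> ~q) & (p | ~q) there: f:T. ✓
— 5 worlds.
For <>(q & ~p):
a: successors {b}; q & ~p there: b:F. ✗
b: successors {c, f}; q & ~p there: c:F, f:F. ✗
c: no successors, so <>(q & ~p) fails. ✗
d: successors {b, e}; q & ~p there: b:F, e:T. ✓
e: successors {c}; q & ~p there: c:F. ✗
f: successors {f}; q & ~p there: f:F. ✗
— 1 world.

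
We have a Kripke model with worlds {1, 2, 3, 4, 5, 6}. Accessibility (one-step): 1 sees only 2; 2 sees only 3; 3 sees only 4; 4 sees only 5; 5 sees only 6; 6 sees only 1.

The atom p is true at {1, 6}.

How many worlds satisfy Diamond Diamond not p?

1: successors {2}; Diamond not p there: 2:T. ✓
2: successors {3}; Diamond not p there: 3:T. ✓
3: successors {4}; Diamond not p there: 4:T. ✓
4: successors {5}; Diamond not p there: 5:F. ✗
5: successors {6}; Diamond not p there: 6:F. ✗
6: successors {1}; Diamond not p there: 1:T. ✓
Satisfying worlds: {1, 2, 3, 6}.

4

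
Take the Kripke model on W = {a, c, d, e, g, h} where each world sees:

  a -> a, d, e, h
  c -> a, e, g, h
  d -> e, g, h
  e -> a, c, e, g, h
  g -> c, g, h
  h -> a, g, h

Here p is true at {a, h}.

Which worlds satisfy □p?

∅

a: successors {a, d, e, h}; p there: a:T, d:F, e:F, h:T. ✗
c: successors {a, e, g, h}; p there: a:T, e:F, g:F, h:T. ✗
d: successors {e, g, h}; p there: e:F, g:F, h:T. ✗
e: successors {a, c, e, g, h}; p there: a:T, c:F, e:F, g:F, h:T. ✗
g: successors {c, g, h}; p there: c:F, g:F, h:T. ✗
h: successors {a, g, h}; p there: a:T, g:F, h:T. ✗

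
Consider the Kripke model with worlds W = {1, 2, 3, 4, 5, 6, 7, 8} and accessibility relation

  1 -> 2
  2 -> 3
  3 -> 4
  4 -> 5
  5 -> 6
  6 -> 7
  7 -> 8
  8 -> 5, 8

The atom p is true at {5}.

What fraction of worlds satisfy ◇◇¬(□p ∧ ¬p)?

1: successors {2}; ◇¬(□p ∧ ¬p) there: 2:T. ✓
2: successors {3}; ◇¬(□p ∧ ¬p) there: 3:F. ✗
3: successors {4}; ◇¬(□p ∧ ¬p) there: 4:T. ✓
4: successors {5}; ◇¬(□p ∧ ¬p) there: 5:T. ✓
5: successors {6}; ◇¬(□p ∧ ¬p) there: 6:T. ✓
6: successors {7}; ◇¬(□p ∧ ¬p) there: 7:T. ✓
7: successors {8}; ◇¬(□p ∧ ¬p) there: 8:T. ✓
8: successors {5, 8}; ◇¬(□p ∧ ¬p) there: 5:T, 8:T. ✓
That's 7 of 8 worlds, so 7/8.

7/8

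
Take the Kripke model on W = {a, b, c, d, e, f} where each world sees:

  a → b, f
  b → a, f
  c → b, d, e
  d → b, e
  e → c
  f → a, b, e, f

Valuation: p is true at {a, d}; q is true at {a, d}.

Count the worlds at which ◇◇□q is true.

0

a: successors {b, f}; ◇□q there: b:F, f:F. ✗
b: successors {a, f}; ◇□q there: a:F, f:F. ✗
c: successors {b, d, e}; ◇□q there: b:F, d:F, e:F. ✗
d: successors {b, e}; ◇□q there: b:F, e:F. ✗
e: successors {c}; ◇□q there: c:F. ✗
f: successors {a, b, e, f}; ◇□q there: a:F, b:F, e:F, f:F. ✗
Satisfying worlds: ∅.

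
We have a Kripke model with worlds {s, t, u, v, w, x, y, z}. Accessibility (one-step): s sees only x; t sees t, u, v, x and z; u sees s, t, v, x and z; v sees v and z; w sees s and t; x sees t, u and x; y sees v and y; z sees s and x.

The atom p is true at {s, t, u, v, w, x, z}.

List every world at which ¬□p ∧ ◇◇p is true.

{y}

s: ¬□p is F, ◇◇p is T. ✗
t: ¬□p is F, ◇◇p is T. ✗
u: ¬□p is F, ◇◇p is T. ✗
v: ¬□p is F, ◇◇p is T. ✗
w: ¬□p is F, ◇◇p is T. ✗
x: ¬□p is F, ◇◇p is T. ✗
y: ¬□p is T, ◇◇p is T. ✓
z: ¬□p is F, ◇◇p is T. ✗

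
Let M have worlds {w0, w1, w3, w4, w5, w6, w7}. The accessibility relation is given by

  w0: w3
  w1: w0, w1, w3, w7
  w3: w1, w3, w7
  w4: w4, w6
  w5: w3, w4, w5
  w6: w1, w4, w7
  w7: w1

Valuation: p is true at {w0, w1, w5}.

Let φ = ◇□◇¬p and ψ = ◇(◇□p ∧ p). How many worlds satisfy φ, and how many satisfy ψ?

For ◇□◇¬p:
w0: successors {w3}; □◇¬p there: w3:F. ✗
w1: successors {w0, w1, w3, w7}; □◇¬p there: w0:T, w1:F, w3:F, w7:T. ✓
w3: successors {w1, w3, w7}; □◇¬p there: w1:F, w3:F, w7:T. ✓
w4: successors {w4, w6}; □◇¬p there: w4:T, w6:F. ✓
w5: successors {w3, w4, w5}; □◇¬p there: w3:F, w4:T, w5:T. ✓
w6: successors {w1, w4, w7}; □◇¬p there: w1:F, w4:T, w7:T. ✓
w7: successors {w1}; □◇¬p there: w1:F. ✗
— 5 worlds.
For ◇(◇□p ∧ p):
w0: successors {w3}; ◇□p ∧ p there: w3:F. ✗
w1: successors {w0, w1, w3, w7}; ◇□p ∧ p there: w0:F, w1:T, w3:F, w7:F. ✓
w3: successors {w1, w3, w7}; ◇□p ∧ p there: w1:T, w3:F, w7:F. ✓
w4: successors {w4, w6}; ◇□p ∧ p there: w4:F, w6:F. ✗
w5: successors {w3, w4, w5}; ◇□p ∧ p there: w3:F, w4:F, w5:F. ✗
w6: successors {w1, w4, w7}; ◇□p ∧ p there: w1:T, w4:F, w7:F. ✓
w7: successors {w1}; ◇□p ∧ p there: w1:T. ✓
— 4 worlds.

5 and 4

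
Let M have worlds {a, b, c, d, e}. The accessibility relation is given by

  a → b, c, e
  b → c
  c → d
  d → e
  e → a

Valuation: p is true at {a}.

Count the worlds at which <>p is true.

a: successors {b, c, e}; p there: b:F, c:F, e:F. ✗
b: successors {c}; p there: c:F. ✗
c: successors {d}; p there: d:F. ✗
d: successors {e}; p there: e:F. ✗
e: successors {a}; p there: a:T. ✓
Satisfying worlds: {e}.

1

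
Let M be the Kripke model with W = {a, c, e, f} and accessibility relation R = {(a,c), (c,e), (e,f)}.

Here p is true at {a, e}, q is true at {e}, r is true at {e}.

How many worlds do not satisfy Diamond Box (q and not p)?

a: successors {c}; Box (q and not p) there: c:F. ✗
c: successors {e}; Box (q and not p) there: e:F. ✗
e: successors {f}; Box (q and not p) there: f:T. ✓
f: no successors, so Diamond Box (q and not p) fails. ✗
Satisfying worlds: {e}.
So Diamond Box (q and not p) fails at the other 3 worlds.

3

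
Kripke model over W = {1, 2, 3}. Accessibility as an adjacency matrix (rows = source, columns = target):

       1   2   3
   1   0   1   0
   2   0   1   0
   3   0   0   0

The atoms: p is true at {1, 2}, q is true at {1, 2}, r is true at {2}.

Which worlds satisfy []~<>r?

{3}

1: successors {2}; ~<>r there: 2:F. ✗
2: successors {2}; ~<>r there: 2:F. ✗
3: no successors, so []~<>r holds vacuously. ✓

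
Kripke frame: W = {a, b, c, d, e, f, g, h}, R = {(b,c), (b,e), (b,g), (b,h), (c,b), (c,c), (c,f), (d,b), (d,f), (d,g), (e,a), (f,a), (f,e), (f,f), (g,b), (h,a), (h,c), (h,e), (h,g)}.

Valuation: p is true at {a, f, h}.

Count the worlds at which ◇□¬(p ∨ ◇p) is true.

a: no successors, so ◇□¬(p ∨ ◇p) fails. ✗
b: successors {c, e, g, h}; □¬(p ∨ ◇p) there: c:F, e:F, g:F, h:F. ✗
c: successors {b, c, f}; □¬(p ∨ ◇p) there: b:F, c:F, f:F. ✗
d: successors {b, f, g}; □¬(p ∨ ◇p) there: b:F, f:F, g:F. ✗
e: successors {a}; □¬(p ∨ ◇p) there: a:T. ✓
f: successors {a, e, f}; □¬(p ∨ ◇p) there: a:T, e:F, f:F. ✓
g: successors {b}; □¬(p ∨ ◇p) there: b:F. ✗
h: successors {a, c, e, g}; □¬(p ∨ ◇p) there: a:T, c:F, e:F, g:F. ✓
Satisfying worlds: {e, f, h}.

3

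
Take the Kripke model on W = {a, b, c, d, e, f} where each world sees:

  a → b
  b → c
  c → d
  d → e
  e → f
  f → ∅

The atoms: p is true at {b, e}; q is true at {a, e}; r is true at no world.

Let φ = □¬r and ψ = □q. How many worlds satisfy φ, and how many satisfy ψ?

For □¬r:
a: successors {b}; ¬r there: b:T. ✓
b: successors {c}; ¬r there: c:T. ✓
c: successors {d}; ¬r there: d:T. ✓
d: successors {e}; ¬r there: e:T. ✓
e: successors {f}; ¬r there: f:T. ✓
f: no successors, so □¬r holds vacuously. ✓
— 6 worlds.
For □q:
a: successors {b}; q there: b:F. ✗
b: successors {c}; q there: c:F. ✗
c: successors {d}; q there: d:F. ✗
d: successors {e}; q there: e:T. ✓
e: successors {f}; q there: f:F. ✗
f: no successors, so □q holds vacuously. ✓
— 2 worlds.

6 and 2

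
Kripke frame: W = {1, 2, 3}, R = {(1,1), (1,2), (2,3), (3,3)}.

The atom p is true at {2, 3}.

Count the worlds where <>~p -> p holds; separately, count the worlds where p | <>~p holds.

2 and 3

For <>~p -> p:
1: <>~p is T, p is F. ✗
2: <>~p is F, p is T. ✓
3: <>~p is F, p is T. ✓
— 2 worlds.
For p | <>~p:
1: p is F, <>~p is T. ✓
2: p is T, <>~p is F. ✓
3: p is T, <>~p is F. ✓
— 3 worlds.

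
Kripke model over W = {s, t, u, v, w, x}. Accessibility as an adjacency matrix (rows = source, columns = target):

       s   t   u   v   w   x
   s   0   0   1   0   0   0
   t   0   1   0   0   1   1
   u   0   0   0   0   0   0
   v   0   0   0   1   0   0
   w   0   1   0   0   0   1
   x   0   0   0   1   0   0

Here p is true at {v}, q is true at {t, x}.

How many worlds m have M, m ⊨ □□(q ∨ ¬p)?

2

s: successors {u}; □(q ∨ ¬p) there: u:T. ✓
t: successors {t, w, x}; □(q ∨ ¬p) there: t:T, w:T, x:F. ✗
u: no successors, so □□(q ∨ ¬p) holds vacuously. ✓
v: successors {v}; □(q ∨ ¬p) there: v:F. ✗
w: successors {t, x}; □(q ∨ ¬p) there: t:T, x:F. ✗
x: successors {v}; □(q ∨ ¬p) there: v:F. ✗
Satisfying worlds: {s, u}.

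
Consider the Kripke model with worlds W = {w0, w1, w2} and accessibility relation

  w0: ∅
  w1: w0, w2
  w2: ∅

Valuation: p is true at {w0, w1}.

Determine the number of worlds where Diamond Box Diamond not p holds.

w0: no successors, so Diamond Box Diamond not p fails. ✗
w1: successors {w0, w2}; Box Diamond not p there: w0:T, w2:T. ✓
w2: no successors, so Diamond Box Diamond not p fails. ✗
Satisfying worlds: {w1}.

1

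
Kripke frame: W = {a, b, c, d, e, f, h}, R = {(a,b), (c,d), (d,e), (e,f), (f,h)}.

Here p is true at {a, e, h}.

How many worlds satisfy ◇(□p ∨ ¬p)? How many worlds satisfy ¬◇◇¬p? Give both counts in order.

4 and 6

For ◇(□p ∨ ¬p):
a: successors {b}; □p ∨ ¬p there: b:T. ✓
b: no successors, so ◇(□p ∨ ¬p) fails. ✗
c: successors {d}; □p ∨ ¬p there: d:T. ✓
d: successors {e}; □p ∨ ¬p there: e:F. ✗
e: successors {f}; □p ∨ ¬p there: f:T. ✓
f: successors {h}; □p ∨ ¬p there: h:T. ✓
h: no successors, so ◇(□p ∨ ¬p) fails. ✗
— 4 worlds.
For ¬◇◇¬p:
a: ◇◇¬p is F. ✓
b: ◇◇¬p is F. ✓
c: ◇◇¬p is F. ✓
d: ◇◇¬p is T. ✗
e: ◇◇¬p is F. ✓
f: ◇◇¬p is F. ✓
h: ◇◇¬p is F. ✓
— 6 worlds.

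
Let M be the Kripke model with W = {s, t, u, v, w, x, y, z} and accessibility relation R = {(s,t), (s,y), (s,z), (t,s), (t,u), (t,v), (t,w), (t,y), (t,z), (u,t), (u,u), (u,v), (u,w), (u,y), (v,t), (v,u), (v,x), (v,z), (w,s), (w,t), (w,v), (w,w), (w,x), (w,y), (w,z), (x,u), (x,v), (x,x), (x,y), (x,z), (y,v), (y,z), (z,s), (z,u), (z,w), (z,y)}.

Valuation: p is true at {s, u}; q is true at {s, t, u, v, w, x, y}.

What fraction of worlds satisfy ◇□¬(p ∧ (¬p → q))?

3/4

s: successors {t, y, z}; □¬(p ∧ (¬p → q)) there: t:F, y:T, z:F. ✓
t: successors {s, u, v, w, y, z}; □¬(p ∧ (¬p → q)) there: s:T, u:F, v:F, w:F, y:T, z:F. ✓
u: successors {t, u, v, w, y}; □¬(p ∧ (¬p → q)) there: t:F, u:F, v:F, w:F, y:T. ✓
v: successors {t, u, x, z}; □¬(p ∧ (¬p → q)) there: t:F, u:F, x:F, z:F. ✗
w: successors {s, t, v, w, x, y, z}; □¬(p ∧ (¬p → q)) there: s:T, t:F, v:F, w:F, x:F, y:T, z:F. ✓
x: successors {u, v, x, y, z}; □¬(p ∧ (¬p → q)) there: u:F, v:F, x:F, y:T, z:F. ✓
y: successors {v, z}; □¬(p ∧ (¬p → q)) there: v:F, z:F. ✗
z: successors {s, u, w, y}; □¬(p ∧ (¬p → q)) there: s:T, u:F, w:F, y:T. ✓
That's 6 of 8 worlds, so 6/8 = 3/4.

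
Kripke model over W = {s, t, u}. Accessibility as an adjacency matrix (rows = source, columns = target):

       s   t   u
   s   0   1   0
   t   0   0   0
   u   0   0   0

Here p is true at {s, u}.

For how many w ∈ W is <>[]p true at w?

1

s: successors {t}; []p there: t:T. ✓
t: no successors, so <>[]p fails. ✗
u: no successors, so <>[]p fails. ✗
Satisfying worlds: {s}.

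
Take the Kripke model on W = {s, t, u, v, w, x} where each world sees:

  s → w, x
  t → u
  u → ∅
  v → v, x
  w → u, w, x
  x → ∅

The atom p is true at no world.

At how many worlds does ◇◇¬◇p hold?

3

s: successors {w, x}; ◇¬◇p there: w:T, x:F. ✓
t: successors {u}; ◇¬◇p there: u:F. ✗
u: no successors, so ◇◇¬◇p fails. ✗
v: successors {v, x}; ◇¬◇p there: v:T, x:F. ✓
w: successors {u, w, x}; ◇¬◇p there: u:F, w:T, x:F. ✓
x: no successors, so ◇◇¬◇p fails. ✗
Satisfying worlds: {s, v, w}.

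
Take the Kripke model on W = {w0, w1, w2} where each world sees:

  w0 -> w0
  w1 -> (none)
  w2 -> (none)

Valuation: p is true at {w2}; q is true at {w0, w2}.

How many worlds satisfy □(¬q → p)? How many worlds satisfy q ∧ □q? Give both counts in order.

For □(¬q → p):
w0: successors {w0}; ¬q → p there: w0:T. ✓
w1: no successors, so □(¬q → p) holds vacuously. ✓
w2: no successors, so □(¬q → p) holds vacuously. ✓
— 3 worlds.
For q ∧ □q:
w0: q is T, □q is T. ✓
w1: q is F, □q is T. ✗
w2: q is T, □q is T. ✓
— 2 worlds.

3 and 2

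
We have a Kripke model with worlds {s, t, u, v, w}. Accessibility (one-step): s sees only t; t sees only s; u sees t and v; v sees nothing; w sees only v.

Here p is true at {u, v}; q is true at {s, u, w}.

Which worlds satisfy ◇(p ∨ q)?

{t, u, w}

s: successors {t}; p ∨ q there: t:F. ✗
t: successors {s}; p ∨ q there: s:T. ✓
u: successors {t, v}; p ∨ q there: t:F, v:T. ✓
v: no successors, so ◇(p ∨ q) fails. ✗
w: successors {v}; p ∨ q there: v:T. ✓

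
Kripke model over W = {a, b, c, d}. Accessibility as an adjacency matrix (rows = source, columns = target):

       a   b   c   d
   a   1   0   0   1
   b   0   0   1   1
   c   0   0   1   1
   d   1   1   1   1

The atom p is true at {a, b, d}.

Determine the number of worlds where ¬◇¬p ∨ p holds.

a: ¬◇¬p is T, p is T. ✓
b: ¬◇¬p is F, p is T. ✓
c: ¬◇¬p is F, p is F. ✗
d: ¬◇¬p is F, p is T. ✓
Satisfying worlds: {a, b, d}.

3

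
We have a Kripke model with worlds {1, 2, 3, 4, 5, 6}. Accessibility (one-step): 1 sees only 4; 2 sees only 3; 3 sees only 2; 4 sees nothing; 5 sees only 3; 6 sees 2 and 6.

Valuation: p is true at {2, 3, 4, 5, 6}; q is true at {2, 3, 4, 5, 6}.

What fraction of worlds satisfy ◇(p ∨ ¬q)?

5/6

1: successors {4}; p ∨ ¬q there: 4:T. ✓
2: successors {3}; p ∨ ¬q there: 3:T. ✓
3: successors {2}; p ∨ ¬q there: 2:T. ✓
4: no successors, so ◇(p ∨ ¬q) fails. ✗
5: successors {3}; p ∨ ¬q there: 3:T. ✓
6: successors {2, 6}; p ∨ ¬q there: 2:T, 6:T. ✓
That's 5 of 6 worlds, so 5/6.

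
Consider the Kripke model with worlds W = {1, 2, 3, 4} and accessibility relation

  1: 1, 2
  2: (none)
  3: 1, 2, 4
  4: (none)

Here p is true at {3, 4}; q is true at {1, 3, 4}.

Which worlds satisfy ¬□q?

{1, 3}

1: □q is F. ✓
2: □q is T. ✗
3: □q is F. ✓
4: □q is T. ✗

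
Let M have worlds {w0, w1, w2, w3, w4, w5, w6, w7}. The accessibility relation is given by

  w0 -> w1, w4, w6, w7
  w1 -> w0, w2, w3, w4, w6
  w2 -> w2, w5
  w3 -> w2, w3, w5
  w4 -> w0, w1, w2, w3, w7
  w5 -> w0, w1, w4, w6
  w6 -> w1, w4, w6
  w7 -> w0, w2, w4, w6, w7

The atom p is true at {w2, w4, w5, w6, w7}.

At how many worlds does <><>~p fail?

0

w0: successors {w1, w4, w6, w7}; <>~p there: w1:T, w4:T, w6:T, w7:T. ✓
w1: successors {w0, w2, w3, w4, w6}; <>~p there: w0:T, w2:F, w3:T, w4:T, w6:T. ✓
w2: successors {w2, w5}; <>~p there: w2:F, w5:T. ✓
w3: successors {w2, w3, w5}; <>~p there: w2:F, w3:T, w5:T. ✓
w4: successors {w0, w1, w2, w3, w7}; <>~p there: w0:T, w1:T, w2:F, w3:T, w7:T. ✓
w5: successors {w0, w1, w4, w6}; <>~p there: w0:T, w1:T, w4:T, w6:T. ✓
w6: successors {w1, w4, w6}; <>~p there: w1:T, w4:T, w6:T. ✓
w7: successors {w0, w2, w4, w6, w7}; <>~p there: w0:T, w2:F, w4:T, w6:T, w7:T. ✓
Satisfying worlds: {w0, w1, w2, w3, w4, w5, w6, w7}.
So <><>~p fails at the other 0 worlds.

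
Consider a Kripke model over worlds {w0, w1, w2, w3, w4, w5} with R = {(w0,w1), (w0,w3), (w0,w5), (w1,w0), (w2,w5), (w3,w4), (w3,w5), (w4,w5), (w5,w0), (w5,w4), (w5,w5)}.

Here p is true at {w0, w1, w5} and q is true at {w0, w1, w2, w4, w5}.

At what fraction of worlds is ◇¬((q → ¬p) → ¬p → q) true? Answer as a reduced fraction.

w0: successors {w1, w3, w5}; ¬((q → ¬p) → ¬p → q) there: w1:F, w3:T, w5:F. ✓
w1: successors {w0}; ¬((q → ¬p) → ¬p → q) there: w0:F. ✗
w2: successors {w5}; ¬((q → ¬p) → ¬p → q) there: w5:F. ✗
w3: successors {w4, w5}; ¬((q → ¬p) → ¬p → q) there: w4:F, w5:F. ✗
w4: successors {w5}; ¬((q → ¬p) → ¬p → q) there: w5:F. ✗
w5: successors {w0, w4, w5}; ¬((q → ¬p) → ¬p → q) there: w0:F, w4:F, w5:F. ✗
That's 1 of 6 worlds, so 1/6.

1/6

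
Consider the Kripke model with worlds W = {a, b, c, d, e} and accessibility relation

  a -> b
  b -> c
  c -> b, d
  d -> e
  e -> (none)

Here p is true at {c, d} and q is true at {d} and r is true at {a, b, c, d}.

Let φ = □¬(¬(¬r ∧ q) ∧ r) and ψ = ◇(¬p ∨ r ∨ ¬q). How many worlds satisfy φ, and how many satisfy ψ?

For □¬(¬(¬r ∧ q) ∧ r):
a: successors {b}; ¬(¬(¬r ∧ q) ∧ r) there: b:F. ✗
b: successors {c}; ¬(¬(¬r ∧ q) ∧ r) there: c:F. ✗
c: successors {b, d}; ¬(¬(¬r ∧ q) ∧ r) there: b:F, d:F. ✗
d: successors {e}; ¬(¬(¬r ∧ q) ∧ r) there: e:T. ✓
e: no successors, so □¬(¬(¬r ∧ q) ∧ r) holds vacuously. ✓
— 2 worlds.
For ◇(¬p ∨ r ∨ ¬q):
a: successors {b}; ¬p ∨ r ∨ ¬q there: b:T. ✓
b: successors {c}; ¬p ∨ r ∨ ¬q there: c:T. ✓
c: successors {b, d}; ¬p ∨ r ∨ ¬q there: b:T, d:T. ✓
d: successors {e}; ¬p ∨ r ∨ ¬q there: e:T. ✓
e: no successors, so ◇(¬p ∨ r ∨ ¬q) fails. ✗
— 4 worlds.

2 and 4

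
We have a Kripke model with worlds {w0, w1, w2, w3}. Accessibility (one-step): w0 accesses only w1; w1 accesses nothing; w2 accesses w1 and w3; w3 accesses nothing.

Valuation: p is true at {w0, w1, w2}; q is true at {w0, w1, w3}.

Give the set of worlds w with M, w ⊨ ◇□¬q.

w0: successors {w1}; □¬q there: w1:T. ✓
w1: no successors, so ◇□¬q fails. ✗
w2: successors {w1, w3}; □¬q there: w1:T, w3:T. ✓
w3: no successors, so ◇□¬q fails. ✗

{w0, w2}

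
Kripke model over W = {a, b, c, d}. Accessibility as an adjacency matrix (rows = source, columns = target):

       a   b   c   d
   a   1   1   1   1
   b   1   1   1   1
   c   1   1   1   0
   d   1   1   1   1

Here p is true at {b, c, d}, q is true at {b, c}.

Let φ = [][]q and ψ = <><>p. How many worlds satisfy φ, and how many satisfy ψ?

For [][]q:
a: successors {a, b, c, d}; []q there: a:F, b:F, c:F, d:F. ✗
b: successors {a, b, c, d}; []q there: a:F, b:F, c:F, d:F. ✗
c: successors {a, b, c}; []q there: a:F, b:F, c:F. ✗
d: successors {a, b, c, d}; []q there: a:F, b:F, c:F, d:F. ✗
— 0 worlds.
For <><>p:
a: successors {a, b, c, d}; <>p there: a:T, b:T, c:T, d:T. ✓
b: successors {a, b, c, d}; <>p there: a:T, b:T, c:T, d:T. ✓
c: successors {a, b, c}; <>p there: a:T, b:T, c:T. ✓
d: successors {a, b, c, d}; <>p there: a:T, b:T, c:T, d:T. ✓
— 4 worlds.

0 and 4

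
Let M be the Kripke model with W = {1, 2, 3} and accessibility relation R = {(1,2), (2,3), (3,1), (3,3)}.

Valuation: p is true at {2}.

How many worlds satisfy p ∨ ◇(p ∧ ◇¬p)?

1: p is F, ◇(p ∧ ◇¬p) is T. ✓
2: p is T, ◇(p ∧ ◇¬p) is F. ✓
3: p is F, ◇(p ∧ ◇¬p) is F. ✗
Satisfying worlds: {1, 2}.

2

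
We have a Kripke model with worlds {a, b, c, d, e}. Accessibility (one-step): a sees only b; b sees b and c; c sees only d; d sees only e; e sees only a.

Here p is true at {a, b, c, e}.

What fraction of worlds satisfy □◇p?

a: successors {b}; ◇p there: b:T. ✓
b: successors {b, c}; ◇p there: b:T, c:F. ✗
c: successors {d}; ◇p there: d:T. ✓
d: successors {e}; ◇p there: e:T. ✓
e: successors {a}; ◇p there: a:T. ✓
That's 4 of 5 worlds, so 4/5.

4/5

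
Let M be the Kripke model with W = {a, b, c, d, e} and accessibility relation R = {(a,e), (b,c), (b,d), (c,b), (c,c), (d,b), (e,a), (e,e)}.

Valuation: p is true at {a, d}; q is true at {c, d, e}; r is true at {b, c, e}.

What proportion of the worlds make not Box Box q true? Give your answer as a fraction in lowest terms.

a: Box Box q is F. ✓
b: Box Box q is F. ✓
c: Box Box q is F. ✓
d: Box Box q is T. ✗
e: Box Box q is F. ✓
That's 4 of 5 worlds, so 4/5.

4/5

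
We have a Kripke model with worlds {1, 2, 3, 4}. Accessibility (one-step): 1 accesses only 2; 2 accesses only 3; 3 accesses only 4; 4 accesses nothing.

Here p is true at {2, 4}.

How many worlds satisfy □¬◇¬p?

1: successors {2}; ¬◇¬p there: 2:F. ✗
2: successors {3}; ¬◇¬p there: 3:T. ✓
3: successors {4}; ¬◇¬p there: 4:T. ✓
4: no successors, so □¬◇¬p holds vacuously. ✓
Satisfying worlds: {2, 3, 4}.

3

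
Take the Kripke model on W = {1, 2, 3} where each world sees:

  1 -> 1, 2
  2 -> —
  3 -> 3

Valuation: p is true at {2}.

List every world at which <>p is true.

1: successors {1, 2}; p there: 1:F, 2:T. ✓
2: no successors, so <>p fails. ✗
3: successors {3}; p there: 3:F. ✗

{1}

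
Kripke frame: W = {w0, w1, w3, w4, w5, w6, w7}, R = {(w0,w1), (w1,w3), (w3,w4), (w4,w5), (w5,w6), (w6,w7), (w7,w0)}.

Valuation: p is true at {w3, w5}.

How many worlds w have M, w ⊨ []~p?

5

w0: successors {w1}; ~p there: w1:T. ✓
w1: successors {w3}; ~p there: w3:F. ✗
w3: successors {w4}; ~p there: w4:T. ✓
w4: successors {w5}; ~p there: w5:F. ✗
w5: successors {w6}; ~p there: w6:T. ✓
w6: successors {w7}; ~p there: w7:T. ✓
w7: successors {w0}; ~p there: w0:T. ✓
Satisfying worlds: {w0, w3, w5, w6, w7}.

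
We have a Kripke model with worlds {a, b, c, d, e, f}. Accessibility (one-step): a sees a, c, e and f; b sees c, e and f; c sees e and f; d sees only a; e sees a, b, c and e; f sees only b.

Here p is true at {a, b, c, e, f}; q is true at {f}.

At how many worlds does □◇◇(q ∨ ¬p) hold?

3

a: successors {a, c, e, f}; ◇◇(q ∨ ¬p) there: a:T, c:F, e:T, f:T. ✗
b: successors {c, e, f}; ◇◇(q ∨ ¬p) there: c:F, e:T, f:T. ✗
c: successors {e, f}; ◇◇(q ∨ ¬p) there: e:T, f:T. ✓
d: successors {a}; ◇◇(q ∨ ¬p) there: a:T. ✓
e: successors {a, b, c, e}; ◇◇(q ∨ ¬p) there: a:T, b:T, c:F, e:T. ✗
f: successors {b}; ◇◇(q ∨ ¬p) there: b:T. ✓
Satisfying worlds: {c, d, f}.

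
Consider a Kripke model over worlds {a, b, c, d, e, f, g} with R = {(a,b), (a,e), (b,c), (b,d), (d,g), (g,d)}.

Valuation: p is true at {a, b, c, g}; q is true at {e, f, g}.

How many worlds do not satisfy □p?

3

a: successors {b, e}; p there: b:T, e:F. ✗
b: successors {c, d}; p there: c:T, d:F. ✗
c: no successors, so □p holds vacuously. ✓
d: successors {g}; p there: g:T. ✓
e: no successors, so □p holds vacuously. ✓
f: no successors, so □p holds vacuously. ✓
g: successors {d}; p there: d:F. ✗
Satisfying worlds: {c, d, e, f}.
So □p fails at the other 3 worlds.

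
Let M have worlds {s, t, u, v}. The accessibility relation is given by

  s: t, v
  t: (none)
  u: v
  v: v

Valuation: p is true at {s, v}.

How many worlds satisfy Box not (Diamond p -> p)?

s: successors {t, v}; not (Diamond p -> p) there: t:F, v:F. ✗
t: no successors, so Box not (Diamond p -> p) holds vacuously. ✓
u: successors {v}; not (Diamond p -> p) there: v:F. ✗
v: successors {v}; not (Diamond p -> p) there: v:F. ✗
Satisfying worlds: {t}.

1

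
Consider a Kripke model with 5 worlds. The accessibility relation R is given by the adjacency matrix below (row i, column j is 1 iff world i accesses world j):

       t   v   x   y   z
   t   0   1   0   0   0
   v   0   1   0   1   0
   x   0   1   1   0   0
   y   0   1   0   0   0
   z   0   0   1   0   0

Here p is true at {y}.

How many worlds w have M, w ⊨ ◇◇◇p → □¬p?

4

t: ◇◇◇p is T, □¬p is T. ✓
v: ◇◇◇p is T, □¬p is F. ✗
x: ◇◇◇p is T, □¬p is T. ✓
y: ◇◇◇p is T, □¬p is T. ✓
z: ◇◇◇p is T, □¬p is T. ✓
Satisfying worlds: {t, x, y, z}.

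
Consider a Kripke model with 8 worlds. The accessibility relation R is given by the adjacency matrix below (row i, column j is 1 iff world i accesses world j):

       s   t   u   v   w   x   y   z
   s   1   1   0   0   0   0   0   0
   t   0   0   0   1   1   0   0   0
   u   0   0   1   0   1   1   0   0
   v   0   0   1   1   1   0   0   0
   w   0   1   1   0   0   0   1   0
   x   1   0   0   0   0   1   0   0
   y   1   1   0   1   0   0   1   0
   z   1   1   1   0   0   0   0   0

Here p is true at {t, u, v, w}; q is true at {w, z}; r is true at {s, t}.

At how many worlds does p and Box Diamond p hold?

s: p is F, Box Diamond p is T. ✗
t: p is T, Box Diamond p is T. ✓
u: p is T, Box Diamond p is F. ✗
v: p is T, Box Diamond p is T. ✓
w: p is T, Box Diamond p is T. ✓
x: p is F, Box Diamond p is F. ✗
y: p is F, Box Diamond p is T. ✗
z: p is F, Box Diamond p is T. ✗
Satisfying worlds: {t, v, w}.

3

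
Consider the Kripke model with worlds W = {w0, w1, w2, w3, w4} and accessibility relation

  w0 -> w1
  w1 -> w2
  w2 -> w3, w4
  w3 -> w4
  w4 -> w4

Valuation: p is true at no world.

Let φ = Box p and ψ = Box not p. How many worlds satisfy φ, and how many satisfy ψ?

0 and 5

For Box p:
w0: successors {w1}; p there: w1:F. ✗
w1: successors {w2}; p there: w2:F. ✗
w2: successors {w3, w4}; p there: w3:F, w4:F. ✗
w3: successors {w4}; p there: w4:F. ✗
w4: successors {w4}; p there: w4:F. ✗
— 0 worlds.
For Box not p:
w0: successors {w1}; not p there: w1:T. ✓
w1: successors {w2}; not p there: w2:T. ✓
w2: successors {w3, w4}; not p there: w3:T, w4:T. ✓
w3: successors {w4}; not p there: w4:T. ✓
w4: successors {w4}; not p there: w4:T. ✓
— 5 worlds.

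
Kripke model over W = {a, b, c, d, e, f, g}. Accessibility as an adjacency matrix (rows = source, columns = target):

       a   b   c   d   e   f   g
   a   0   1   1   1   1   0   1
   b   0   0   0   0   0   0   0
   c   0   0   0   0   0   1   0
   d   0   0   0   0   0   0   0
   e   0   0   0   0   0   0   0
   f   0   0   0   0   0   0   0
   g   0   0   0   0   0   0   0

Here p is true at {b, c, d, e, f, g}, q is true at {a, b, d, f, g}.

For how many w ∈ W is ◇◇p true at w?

a: successors {b, c, d, e, g}; ◇p there: b:F, c:T, d:F, e:F, g:F. ✓
b: no successors, so ◇◇p fails. ✗
c: successors {f}; ◇p there: f:F. ✗
d: no successors, so ◇◇p fails. ✗
e: no successors, so ◇◇p fails. ✗
f: no successors, so ◇◇p fails. ✗
g: no successors, so ◇◇p fails. ✗
Satisfying worlds: {a}.

1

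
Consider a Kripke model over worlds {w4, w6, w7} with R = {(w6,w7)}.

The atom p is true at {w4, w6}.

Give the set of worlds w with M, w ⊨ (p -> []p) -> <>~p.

{w6}

w4: p -> []p is T, <>~p is F. ✗
w6: p -> []p is F, <>~p is T. ✓
w7: p -> []p is T, <>~p is F. ✗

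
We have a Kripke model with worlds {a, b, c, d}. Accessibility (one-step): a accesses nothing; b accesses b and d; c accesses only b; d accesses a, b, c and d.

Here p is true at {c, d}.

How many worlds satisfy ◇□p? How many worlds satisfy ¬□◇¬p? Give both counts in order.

1 and 1

For ◇□p:
a: no successors, so ◇□p fails. ✗
b: successors {b, d}; □p there: b:F, d:F. ✗
c: successors {b}; □p there: b:F. ✗
d: successors {a, b, c, d}; □p there: a:T, b:F, c:F, d:F. ✓
— 1 world.
For ¬□◇¬p:
a: □◇¬p is T. ✗
b: □◇¬p is T. ✗
c: □◇¬p is T. ✗
d: □◇¬p is F. ✓
— 1 world.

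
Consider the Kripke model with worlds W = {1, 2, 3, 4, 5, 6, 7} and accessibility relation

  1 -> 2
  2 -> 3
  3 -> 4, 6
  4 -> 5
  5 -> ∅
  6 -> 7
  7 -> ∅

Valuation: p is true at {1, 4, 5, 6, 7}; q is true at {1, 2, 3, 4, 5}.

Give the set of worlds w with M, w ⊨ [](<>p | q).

1: successors {2}; <>p | q there: 2:T. ✓
2: successors {3}; <>p | q there: 3:T. ✓
3: successors {4, 6}; <>p | q there: 4:T, 6:T. ✓
4: successors {5}; <>p | q there: 5:T. ✓
5: no successors, so [](<>p | q) holds vacuously. ✓
6: successors {7}; <>p | q there: 7:F. ✗
7: no successors, so [](<>p | q) holds vacuously. ✓

{1, 2, 3, 4, 5, 7}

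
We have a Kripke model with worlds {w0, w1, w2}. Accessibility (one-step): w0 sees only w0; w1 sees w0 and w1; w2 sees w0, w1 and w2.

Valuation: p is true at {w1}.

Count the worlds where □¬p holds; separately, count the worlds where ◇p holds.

1 and 2

For □¬p:
w0: successors {w0}; ¬p there: w0:T. ✓
w1: successors {w0, w1}; ¬p there: w0:T, w1:F. ✗
w2: successors {w0, w1, w2}; ¬p there: w0:T, w1:F, w2:T. ✗
— 1 world.
For ◇p:
w0: successors {w0}; p there: w0:F. ✗
w1: successors {w0, w1}; p there: w0:F, w1:T. ✓
w2: successors {w0, w1, w2}; p there: w0:F, w1:T, w2:F. ✓
— 2 worlds.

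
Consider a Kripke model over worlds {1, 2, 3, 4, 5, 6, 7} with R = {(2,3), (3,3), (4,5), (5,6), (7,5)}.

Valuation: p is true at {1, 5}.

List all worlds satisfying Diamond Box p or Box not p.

1: Diamond Box p is F, Box not p is T. ✓
2: Diamond Box p is F, Box not p is T. ✓
3: Diamond Box p is F, Box not p is T. ✓
4: Diamond Box p is F, Box not p is F. ✗
5: Diamond Box p is T, Box not p is T. ✓
6: Diamond Box p is F, Box not p is T. ✓
7: Diamond Box p is F, Box not p is F. ✗

{1, 2, 3, 5, 6}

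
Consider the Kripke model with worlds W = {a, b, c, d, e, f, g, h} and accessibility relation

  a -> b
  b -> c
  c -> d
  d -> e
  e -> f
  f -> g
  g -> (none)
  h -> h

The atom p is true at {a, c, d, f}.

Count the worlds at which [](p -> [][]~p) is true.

7

a: successors {b}; p -> [][]~p there: b:T. ✓
b: successors {c}; p -> [][]~p there: c:T. ✓
c: successors {d}; p -> [][]~p there: d:F. ✗
d: successors {e}; p -> [][]~p there: e:T. ✓
e: successors {f}; p -> [][]~p there: f:T. ✓
f: successors {g}; p -> [][]~p there: g:T. ✓
g: no successors, so [](p -> [][]~p) holds vacuously. ✓
h: successors {h}; p -> [][]~p there: h:T. ✓
Satisfying worlds: {a, b, d, e, f, g, h}.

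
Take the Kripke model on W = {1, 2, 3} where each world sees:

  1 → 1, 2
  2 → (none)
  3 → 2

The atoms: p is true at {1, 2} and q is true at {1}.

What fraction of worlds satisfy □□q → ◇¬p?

1/3

1: □□q is F, ◇¬p is F. ✓
2: □□q is T, ◇¬p is F. ✗
3: □□q is T, ◇¬p is F. ✗
That's 1 of 3 worlds, so 1/3.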